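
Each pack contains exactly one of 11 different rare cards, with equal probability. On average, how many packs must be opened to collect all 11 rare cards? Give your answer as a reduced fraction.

After i distinct types are collected, each trial gives a new one with probability (11−i)/11, so the expected wait for the next new type is 11/(11−i).
E = 11/11 + 11/10 + 11/9 + 11/8 + 11/7 + 11/6 + 11/5 + 11/4 + 11/3 + 11/2 + 11/1 = 83711/2520.

83711/2520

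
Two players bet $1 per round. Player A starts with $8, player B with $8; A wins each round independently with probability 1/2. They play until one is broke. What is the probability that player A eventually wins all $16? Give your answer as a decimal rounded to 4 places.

With a fair step, P(i) = ½P(i−1) + ½P(i+1) with P(0)=0, P(16)=1 has the linear solution P(i) = i/16.
P(8) = 8/16 = 1/2 ≈ 0.5000.

0.5000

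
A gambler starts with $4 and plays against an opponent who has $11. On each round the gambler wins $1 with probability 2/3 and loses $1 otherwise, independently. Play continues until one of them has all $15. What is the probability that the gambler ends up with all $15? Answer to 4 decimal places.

Let r = q/p = (1/3)/(2/3) = 1/2. The recurrence P(i) = p·P(i+1) + q·P(i−1) with P(0)=0, P(15)=1 gives P(i) = (1 − r^i)/(1 − r^15).
P(4) = (1 − (1/2)^4) / (1 − (1/2)^15) = 30720/32767 ≈ 0.9375.

0.9375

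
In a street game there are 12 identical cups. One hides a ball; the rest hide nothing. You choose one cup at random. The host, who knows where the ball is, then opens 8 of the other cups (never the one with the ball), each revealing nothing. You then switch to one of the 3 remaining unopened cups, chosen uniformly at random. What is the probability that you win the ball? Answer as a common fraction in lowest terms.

11/36

Your original cup holds the ball with probability 1/12, so the other 11 collectively hold it with probability 11/12.
The host can always find 8 empty cups to open, so the reveals don't change that 11/12; it is now spread over the 3 remaining unopened cups.
P(win by switching) = (11/12) · (1/3) = 11/36.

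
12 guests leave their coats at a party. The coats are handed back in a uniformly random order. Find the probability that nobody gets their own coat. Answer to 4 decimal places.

This is the derangement probability: permutations of 12 with no fixed point.
D(12) = 12! · (1 − 1/1! + 1/2! − ··· + (−1)^12/12!) = 176214841.
P = 176214841/479001600 = 16019531/43545600 ≈ 0.3679.

0.3679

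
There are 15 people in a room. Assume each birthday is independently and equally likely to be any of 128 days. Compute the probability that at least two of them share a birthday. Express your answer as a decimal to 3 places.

It's easier to compute the probability that all 15 are distinct.
P(all distinct) = 128/128 · 127/128 · ··· · 114/128 ≈ 0.426.
So the probability of at least one match is 1 − 0.426 = 0.574.

0.574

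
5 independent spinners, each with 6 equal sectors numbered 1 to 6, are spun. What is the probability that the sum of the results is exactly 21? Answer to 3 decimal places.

There are 6^5 = 7776 equally likely outcomes.
The number of ordered 5-tuples from {1,…,6} summing to 21 is 540.
P(sum = 21) = 540/7776 = 5/72 ≈ 0.069.

0.069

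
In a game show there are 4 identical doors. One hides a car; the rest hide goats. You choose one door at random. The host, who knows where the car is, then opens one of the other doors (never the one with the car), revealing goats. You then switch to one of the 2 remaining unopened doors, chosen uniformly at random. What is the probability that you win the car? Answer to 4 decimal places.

Your original door holds the car with probability 1/4, so the other 3 collectively hold it with probability 3/4.
The host can always find an empty door to open, so this doesn't change that 3/4; it is now spread over the 2 remaining unopened doors.
P(win by switching) = (3/4) · (1/2) = 3/8 ≈ 0.3750.

0.3750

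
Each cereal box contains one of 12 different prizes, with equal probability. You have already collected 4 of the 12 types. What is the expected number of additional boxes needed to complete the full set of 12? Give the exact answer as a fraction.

2283/70

Starting from 4 distinct types, each trial gives a new one with probability (12−i)/12 when i types are held, so the wait for the next new type is 12/(12−i).
E = 12/8 + 12/7 + 12/6 + 12/5 + 12/4 + 12/3 + 12/2 + 12/1 = 2283/70.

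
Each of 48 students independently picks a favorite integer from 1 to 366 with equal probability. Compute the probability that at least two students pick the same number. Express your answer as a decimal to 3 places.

It's easier to compute the probability that all 48 are distinct.
P(all distinct) = 366/366 · 365/366 · ··· · 319/366 ≈ 0.040.
So the probability of at least one match is 1 − 0.040 = 0.960.

0.960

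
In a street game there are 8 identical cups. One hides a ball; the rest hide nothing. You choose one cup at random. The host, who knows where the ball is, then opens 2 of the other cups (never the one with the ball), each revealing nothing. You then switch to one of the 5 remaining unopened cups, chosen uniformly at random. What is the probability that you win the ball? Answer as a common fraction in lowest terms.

7/40

Your original cup holds the ball with probability 1/8, so the other 7 collectively hold it with probability 7/8.
The host can always find 2 empty cups to open, so the reveals don't change that 7/8; it is now spread over the 5 remaining unopened cups.
P(win by switching) = (7/8) · (1/5) = 7/40.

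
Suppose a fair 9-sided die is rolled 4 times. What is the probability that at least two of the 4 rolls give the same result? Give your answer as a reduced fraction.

131/243

P(all 4 different) = 9/9 · 8/9 · ··· · 6/9 = 112/243.
P(at least two equal) = 1 − 112/243 = 131/243.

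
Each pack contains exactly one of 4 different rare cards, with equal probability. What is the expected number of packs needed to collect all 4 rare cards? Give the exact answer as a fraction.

After i distinct types are collected, each trial gives a new one with probability (4−i)/4, so the expected wait for the next new type is 4/(4−i).
E = 4/4 + 4/3 + 4/2 + 4/1 = 25/3.

25/3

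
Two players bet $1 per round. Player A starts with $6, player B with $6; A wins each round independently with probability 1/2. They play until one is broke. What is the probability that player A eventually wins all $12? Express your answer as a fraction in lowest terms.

With a fair step, P(i) = ½P(i−1) + ½P(i+1) with P(0)=0, P(12)=1 has the linear solution P(i) = i/12.
P(6) = 6/12 = 1/2.

1/2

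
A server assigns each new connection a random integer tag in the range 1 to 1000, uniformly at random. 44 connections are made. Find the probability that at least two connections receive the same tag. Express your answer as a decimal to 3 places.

It's easier to compute the probability that all 44 are distinct.
P(all distinct) = 1000/1000 · 999/1000 · ··· · 957/1000 ≈ 0.383.
So the probability of at least one match is 1 − 0.383 = 0.617.

0.617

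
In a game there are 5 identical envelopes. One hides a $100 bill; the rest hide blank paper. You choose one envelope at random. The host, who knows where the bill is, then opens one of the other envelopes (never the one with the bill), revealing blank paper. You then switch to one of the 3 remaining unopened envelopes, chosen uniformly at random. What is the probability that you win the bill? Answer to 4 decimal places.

0.2667

Your original envelope holds the bill with probability 1/5, so the other 4 collectively hold it with probability 4/5.
The host can always find an empty envelope to open, so this doesn't change that 4/5; it is now spread over the 3 remaining unopened envelopes.
P(win by switching) = (4/5) · (1/3) = 4/15 ≈ 0.2667.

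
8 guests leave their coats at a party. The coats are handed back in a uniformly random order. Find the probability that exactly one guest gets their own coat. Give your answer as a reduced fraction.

Choose which one is fixed: C(8,1) = 8 ways.
The remaining 7 must have no fixed point: D(7) = 1854.
P = 8·1854/40320 = 103/280.

103/280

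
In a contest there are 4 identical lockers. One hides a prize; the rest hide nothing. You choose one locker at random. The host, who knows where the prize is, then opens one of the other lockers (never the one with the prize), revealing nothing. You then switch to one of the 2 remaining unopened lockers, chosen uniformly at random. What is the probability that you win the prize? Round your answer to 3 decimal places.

0.375

Your original locker holds the prize with probability 1/4, so the other 3 collectively hold it with probability 3/4.
The host can always find an empty locker to open, so this doesn't change that 3/4; it is now spread over the 2 remaining unopened lockers.
P(win by switching) = (3/4) · (1/2) = 3/8 ≈ 0.375.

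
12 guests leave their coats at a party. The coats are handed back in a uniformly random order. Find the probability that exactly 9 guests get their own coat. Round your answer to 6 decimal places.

0.000001

Choose which 9 of the 12 are fixed: C(12,9) = 220 ways.
The remaining 3 must have no fixed point: D(3) = 2.
P = 220·2/479001600 = 1/1088640 ≈ 0.000001.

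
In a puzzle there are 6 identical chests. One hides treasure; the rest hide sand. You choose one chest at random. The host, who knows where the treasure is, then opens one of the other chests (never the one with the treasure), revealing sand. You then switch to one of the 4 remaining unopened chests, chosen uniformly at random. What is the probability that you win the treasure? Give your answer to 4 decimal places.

0.2083

Your original chest holds the treasure with probability 1/6, so the other 5 collectively hold it with probability 5/6.
The host can always find an empty chest to open, so this doesn't change that 5/6; it is now spread over the 4 remaining unopened chests.
P(win by switching) = (5/6) · (1/4) = 5/24 ≈ 0.2083.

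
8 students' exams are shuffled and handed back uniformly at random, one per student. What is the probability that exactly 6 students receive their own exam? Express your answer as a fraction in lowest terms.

1/1440

Choose which 6 of the 8 are fixed: C(8,6) = 28 ways.
The remaining 2 must have no fixed point: D(2) = 1.
P = 28·1/40320 = 1/1440.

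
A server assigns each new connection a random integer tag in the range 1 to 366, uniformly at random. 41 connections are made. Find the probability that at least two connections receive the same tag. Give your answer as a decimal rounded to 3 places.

0.903

It's easier to compute the probability that all 41 are distinct.
P(all distinct) = 366/366 · 365/366 · ··· · 326/366 ≈ 0.097.
So the probability of at least one match is 1 − 0.097 = 0.903.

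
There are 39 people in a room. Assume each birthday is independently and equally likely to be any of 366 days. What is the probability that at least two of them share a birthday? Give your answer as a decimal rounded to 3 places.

It's easier to compute the probability that all 39 are distinct.
P(all distinct) = 366/366 · 365/366 · ··· · 328/366 ≈ 0.123.
So the probability of at least one match is 1 − 0.123 = 0.877.

0.877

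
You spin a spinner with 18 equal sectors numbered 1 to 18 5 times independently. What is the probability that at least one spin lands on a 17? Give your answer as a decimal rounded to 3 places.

0.249

P(no spin lands on a 17) = (17/18)^5 ≈ 0.751.
P(at least one) = 1 − 0.751 = 0.249.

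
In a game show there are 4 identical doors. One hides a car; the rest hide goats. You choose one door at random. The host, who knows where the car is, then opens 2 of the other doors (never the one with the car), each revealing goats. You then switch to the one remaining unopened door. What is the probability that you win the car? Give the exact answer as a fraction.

3/4

Your original door holds the car with probability 1/4, so the other 3 collectively hold it with probability 3/4.
The host can always find 2 empty doors to open, so the reveals don't change that 3/4; it is now spread over the 1 remaining unopened door.
P(win by switching) = (3/4) · (1/1) = 3/4.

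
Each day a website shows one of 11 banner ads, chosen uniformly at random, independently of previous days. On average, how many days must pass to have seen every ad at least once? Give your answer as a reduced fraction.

83711/2520

After i distinct types are collected, each trial gives a new one with probability (11−i)/11, so the expected wait for the next new type is 11/(11−i).
E = 11/11 + 11/10 + 11/9 + 11/8 + 11/7 + 11/6 + 11/5 + 11/4 + 11/3 + 11/2 + 11/1 = 83711/2520.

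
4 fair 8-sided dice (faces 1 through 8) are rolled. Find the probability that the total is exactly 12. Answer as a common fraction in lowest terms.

There are 8^4 = 4096 equally likely outcomes.
The number of ordered 4-tuples from {1,…,8} summing to 12 is 161.
P(sum = 12) = 161/4096.

161/4096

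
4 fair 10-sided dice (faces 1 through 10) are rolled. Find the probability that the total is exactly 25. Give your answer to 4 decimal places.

0.0592

There are 10^4 = 10000 equally likely outcomes.
The number of ordered 4-tuples from {1,…,10} summing to 25 is 592.
P(sum = 25) = 592/10000 = 37/625 ≈ 0.0592.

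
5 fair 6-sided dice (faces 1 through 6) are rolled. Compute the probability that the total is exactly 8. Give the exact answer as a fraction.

There are 6^5 = 7776 equally likely outcomes.
The number of ordered 5-tuples from {1,…,6} summing to 8 is 35.
P(sum = 8) = 35/7776.

35/7776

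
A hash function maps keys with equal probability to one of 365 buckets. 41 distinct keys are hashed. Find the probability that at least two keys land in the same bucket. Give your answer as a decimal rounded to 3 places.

It's easier to compute the probability that all 41 are distinct.
P(all distinct) = 365/365 · 364/365 · ··· · 325/365 ≈ 0.097.
So the probability of at least one match is 1 − 0.097 = 0.903.

0.903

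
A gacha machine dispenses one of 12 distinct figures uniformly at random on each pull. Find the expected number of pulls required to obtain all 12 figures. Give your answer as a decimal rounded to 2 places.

37.24

After i distinct types are collected, each trial gives a new one with probability (12−i)/12, so the expected wait for the next new type is 12/(12−i).
E = 12/12 + 12/11 + 12/10 + 12/9 + 12/8 + 12/7 + 12/6 + 12/5 + 12/4 + 12/3 + 12/2 + 12/1 = 86021/2310 ≈ 37.24.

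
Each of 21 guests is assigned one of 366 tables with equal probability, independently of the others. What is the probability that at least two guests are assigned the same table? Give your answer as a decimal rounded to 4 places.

0.4428

It's easier to compute the probability that all 21 are distinct.
P(all distinct) = 366/366 · 365/366 · ··· · 346/366 ≈ 0.5572.
So the probability of at least one match is 1 − 0.5572 = 0.4428.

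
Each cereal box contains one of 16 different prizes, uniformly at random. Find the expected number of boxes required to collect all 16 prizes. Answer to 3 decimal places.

54.092

After i distinct types are collected, each trial gives a new one with probability (16−i)/16, so the expected wait for the next new type is 16/(16−i).
E = 16/16 + 16/15 + 16/14 + 16/13 + 16/12 + 16/11 + 16/10 + 16/9 + 16/8 + 16/7 + 16/6 + 16/5 + 16/4 + 16/3 + 16/2 + 16/1 = 2436559/45045 ≈ 54.092.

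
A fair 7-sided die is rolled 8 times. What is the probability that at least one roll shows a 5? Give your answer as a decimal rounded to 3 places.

0.709

P(no roll shows a 5) = (6/7)^8 ≈ 0.291.
P(at least one) = 1 − 0.291 = 0.709.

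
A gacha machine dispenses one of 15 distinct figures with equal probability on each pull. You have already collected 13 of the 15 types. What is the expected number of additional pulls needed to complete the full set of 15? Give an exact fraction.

45/2

Starting from 13 distinct types, each trial gives a new one with probability (15−i)/15 when i types are held, so the wait for the next new type is 15/(15−i).
E = 15/2 + 15/1 = 45/2.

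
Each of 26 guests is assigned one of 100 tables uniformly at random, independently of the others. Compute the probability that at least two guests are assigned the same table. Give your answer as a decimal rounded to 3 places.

0.972

It's easier to compute the probability that all 26 are distinct.
P(all distinct) = 100/100 · 99/100 · ··· · 75/100 ≈ 0.028.
So the probability of at least one match is 1 − 0.028 = 0.972.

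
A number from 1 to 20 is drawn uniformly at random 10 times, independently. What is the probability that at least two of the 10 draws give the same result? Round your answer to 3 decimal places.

0.935

P(all 10 different) = 20/20 · 19/20 · ··· · 11/20 ≈ 0.065.
P(at least two equal) = 1 − 0.065 = 0.935.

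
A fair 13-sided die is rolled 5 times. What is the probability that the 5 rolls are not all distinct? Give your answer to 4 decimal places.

P(all 5 different) = 13/13 · 12/13 · ··· · 9/13 ≈ 0.4160.
P(at least two equal) = 1 − 0.4160 = 0.5840.

0.5840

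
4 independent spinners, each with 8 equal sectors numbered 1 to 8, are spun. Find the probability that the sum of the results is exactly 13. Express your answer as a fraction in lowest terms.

51/1024

There are 8^4 = 4096 equally likely outcomes.
The number of ordered 4-tuples from {1,…,8} summing to 13 is 204.
P(sum = 13) = 204/4096 = 51/1024.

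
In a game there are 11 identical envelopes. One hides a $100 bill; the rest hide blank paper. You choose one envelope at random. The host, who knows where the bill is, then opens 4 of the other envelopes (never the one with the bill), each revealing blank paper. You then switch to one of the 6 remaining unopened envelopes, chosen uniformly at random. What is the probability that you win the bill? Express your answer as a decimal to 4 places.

Your original envelope holds the bill with probability 1/11, so the other 10 collectively hold it with probability 10/11.
The host can always find 4 empty envelopes to open, so the reveals don't change that 10/11; it is now spread over the 6 remaining unopened envelopes.
P(win by switching) = (10/11) · (1/6) = 5/33 ≈ 0.1515.

0.1515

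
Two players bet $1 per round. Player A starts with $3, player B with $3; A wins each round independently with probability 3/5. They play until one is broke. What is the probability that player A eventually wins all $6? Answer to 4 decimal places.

Let r = q/p = (2/5)/(3/5) = 2/3. The recurrence P(i) = p·P(i+1) + q·P(i−1) with P(0)=0, P(6)=1 gives P(i) = (1 − r^i)/(1 − r^6).
P(3) = (1 − (2/3)^3) / (1 − (2/3)^6) = 27/35 ≈ 0.7714.

0.7714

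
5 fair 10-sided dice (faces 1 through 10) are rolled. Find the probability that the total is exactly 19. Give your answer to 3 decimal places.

0.027

There are 10^5 = 100000 equally likely outcomes.
The number of ordered 5-tuples from {1,…,10} summing to 19 is 2710.
P(sum = 19) = 2710/100000 = 271/10000 ≈ 0.027.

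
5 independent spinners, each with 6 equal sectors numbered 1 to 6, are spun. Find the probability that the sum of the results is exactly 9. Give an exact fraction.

35/3888

There are 6^5 = 7776 equally likely outcomes.
The number of ordered 5-tuples from {1,…,6} summing to 9 is 70.
P(sum = 9) = 70/7776 = 35/3888.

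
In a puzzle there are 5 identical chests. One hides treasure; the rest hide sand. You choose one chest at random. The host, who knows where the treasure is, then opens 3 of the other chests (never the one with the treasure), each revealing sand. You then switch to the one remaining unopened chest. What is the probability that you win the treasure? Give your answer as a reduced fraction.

Your original chest holds the treasure with probability 1/5, so the other 4 collectively hold it with probability 4/5.
The host can always find 3 empty chests to open, so the reveals don't change that 4/5; it is now spread over the 1 remaining unopened chest.
P(win by switching) = (4/5) · (1/1) = 4/5.

4/5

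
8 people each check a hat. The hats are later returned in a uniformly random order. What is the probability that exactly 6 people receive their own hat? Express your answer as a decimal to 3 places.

0.001

Choose which 6 of the 8 are fixed: C(8,6) = 28 ways.
The remaining 2 must have no fixed point: D(2) = 1.
P = 28·1/40320 = 1/1440 ≈ 0.001.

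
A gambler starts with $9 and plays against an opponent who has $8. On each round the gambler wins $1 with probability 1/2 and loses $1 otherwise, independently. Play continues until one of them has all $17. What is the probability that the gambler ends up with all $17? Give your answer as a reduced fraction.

With a fair step, P(i) = ½P(i−1) + ½P(i+1) with P(0)=0, P(17)=1 has the linear solution P(i) = i/17.
P(9) = 9/17.

9/17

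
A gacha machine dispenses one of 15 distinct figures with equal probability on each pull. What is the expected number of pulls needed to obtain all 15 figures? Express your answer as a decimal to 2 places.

After i distinct types are collected, each trial gives a new one with probability (15−i)/15, so the expected wait for the next new type is 15/(15−i).
E = 15/15 + 15/14 + 15/13 + 15/12 + 15/11 + 15/10 + 15/9 + 15/8 + 15/7 + 15/6 + 15/5 + 15/4 + 15/3 + 15/2 + 15/1 = 1195757/24024 ≈ 49.77.

49.77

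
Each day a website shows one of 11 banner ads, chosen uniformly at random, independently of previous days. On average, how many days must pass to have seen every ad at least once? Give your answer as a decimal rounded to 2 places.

After i distinct types are collected, each trial gives a new one with probability (11−i)/11, so the expected wait for the next new type is 11/(11−i).
E = 11/11 + 11/10 + 11/9 + 11/8 + 11/7 + 11/6 + 11/5 + 11/4 + 11/3 + 11/2 + 11/1 = 83711/2520 ≈ 33.22.

33.22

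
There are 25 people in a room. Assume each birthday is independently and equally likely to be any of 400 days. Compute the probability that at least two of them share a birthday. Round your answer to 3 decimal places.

It's easier to compute the probability that all 25 are distinct.
P(all distinct) = 400/400 · 399/400 · ··· · 376/400 ≈ 0.465.
So the probability of at least one match is 1 − 0.465 = 0.535.

0.535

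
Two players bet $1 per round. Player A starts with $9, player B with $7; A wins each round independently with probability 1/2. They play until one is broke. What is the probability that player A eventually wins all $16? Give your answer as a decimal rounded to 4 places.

With a fair step, P(i) = ½P(i−1) + ½P(i+1) with P(0)=0, P(16)=1 has the linear solution P(i) = i/16.
P(9) = 9/16 ≈ 0.5625.

0.5625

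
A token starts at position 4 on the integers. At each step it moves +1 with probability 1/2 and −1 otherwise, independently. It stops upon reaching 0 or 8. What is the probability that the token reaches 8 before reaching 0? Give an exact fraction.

With a fair step, P(i) = ½P(i−1) + ½P(i+1) with P(0)=0, P(8)=1 has the linear solution P(i) = i/8.
P(4) = 4/8 = 1/2.

1/2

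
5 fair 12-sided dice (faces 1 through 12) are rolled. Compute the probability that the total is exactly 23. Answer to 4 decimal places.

There are 12^5 = 248832 equally likely outcomes.
The number of ordered 5-tuples from {1,…,12} summing to 23 is 6265.
P(sum = 23) = 6265/248832 ≈ 0.0252.

0.0252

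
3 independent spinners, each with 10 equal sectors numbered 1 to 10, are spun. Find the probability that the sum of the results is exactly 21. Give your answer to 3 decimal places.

0.055

There are 10^3 = 1000 equally likely outcomes.
The number of ordered 3-tuples from {1,…,10} summing to 21 is 55.
P(sum = 21) = 55/1000 = 11/200 ≈ 0.055.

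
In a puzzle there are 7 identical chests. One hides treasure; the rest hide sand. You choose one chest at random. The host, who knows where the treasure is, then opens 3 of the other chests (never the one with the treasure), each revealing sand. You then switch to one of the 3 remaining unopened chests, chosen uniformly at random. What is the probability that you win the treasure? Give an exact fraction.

2/7

Your original chest holds the treasure with probability 1/7, so the other 6 collectively hold it with probability 6/7.
The host can always find 3 empty chests to open, so the reveals don't change that 6/7; it is now spread over the 3 remaining unopened chests.
P(win by switching) = (6/7) · (1/3) = 2/7.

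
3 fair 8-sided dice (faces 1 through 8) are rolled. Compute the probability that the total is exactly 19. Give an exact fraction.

21/512

There are 8^3 = 512 equally likely outcomes.
The number of ordered 3-tuples from {1,…,8} summing to 19 is 21.
P(sum = 19) = 21/512.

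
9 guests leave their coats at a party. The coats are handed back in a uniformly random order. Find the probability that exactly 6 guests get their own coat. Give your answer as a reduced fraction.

Choose which 6 of the 9 are fixed: C(9,6) = 84 ways.
The remaining 3 must have no fixed point: D(3) = 2.
P = 84·2/362880 = 1/2160.

1/2160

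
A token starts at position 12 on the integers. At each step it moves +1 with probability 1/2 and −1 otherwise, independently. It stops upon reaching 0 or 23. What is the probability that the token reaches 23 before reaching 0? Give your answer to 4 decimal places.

With a fair step, P(i) = ½P(i−1) + ½P(i+1) with P(0)=0, P(23)=1 has the linear solution P(i) = i/23.
P(12) = 12/23 ≈ 0.5217.

0.5217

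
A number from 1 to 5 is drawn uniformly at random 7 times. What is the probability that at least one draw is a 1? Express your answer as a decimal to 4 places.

P(no draw is a 1) = (4/5)^7 ≈ 0.2097.
P(at least one) = 1 − 0.2097 = 0.7903.

0.7903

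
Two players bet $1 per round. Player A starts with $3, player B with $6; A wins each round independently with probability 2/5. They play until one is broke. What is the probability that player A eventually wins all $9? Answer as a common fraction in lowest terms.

Let r = q/p = (3/5)/(2/5) = 3/2. The recurrence P(i) = p·P(i+1) + q·P(i−1) with P(0)=0, P(9)=1 gives P(i) = (1 − r^i)/(1 − r^9).
P(3) = (1 − (3/2)^3) / (1 − (3/2)^9) = 64/1009.

64/1009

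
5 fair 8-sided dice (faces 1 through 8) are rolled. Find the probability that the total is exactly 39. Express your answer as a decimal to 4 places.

There are 8^5 = 32768 equally likely outcomes.
The number of ordered 5-tuples from {1,…,8} summing to 39 is 5.
P(sum = 39) = 5/32768 ≈ 0.0002.

0.0002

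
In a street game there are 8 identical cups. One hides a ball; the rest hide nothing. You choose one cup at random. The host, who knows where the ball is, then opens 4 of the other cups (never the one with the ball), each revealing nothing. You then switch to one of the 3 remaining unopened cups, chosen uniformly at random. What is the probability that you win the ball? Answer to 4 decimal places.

Your original cup holds the ball with probability 1/8, so the other 7 collectively hold it with probability 7/8.
The host can always find 4 empty cups to open, so the reveals don't change that 7/8; it is now spread over the 3 remaining unopened cups.
P(win by switching) = (7/8) · (1/3) = 7/24 ≈ 0.2917.

0.2917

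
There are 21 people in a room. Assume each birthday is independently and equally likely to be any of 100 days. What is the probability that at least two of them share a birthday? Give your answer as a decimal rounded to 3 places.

0.896

It's easier to compute the probability that all 21 are distinct.
P(all distinct) = 100/100 · 99/100 · ··· · 80/100 ≈ 0.104.
So the probability of at least one match is 1 − 0.104 = 0.896.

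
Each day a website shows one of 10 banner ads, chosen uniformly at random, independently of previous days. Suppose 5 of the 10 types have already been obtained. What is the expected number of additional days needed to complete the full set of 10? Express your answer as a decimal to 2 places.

22.83

Starting from 5 distinct types, each trial gives a new one with probability (10−i)/10 when i types are held, so the wait for the next new type is 10/(10−i).
E = 10/5 + 10/4 + 10/3 + 10/2 + 10/1 = 137/6 ≈ 22.83.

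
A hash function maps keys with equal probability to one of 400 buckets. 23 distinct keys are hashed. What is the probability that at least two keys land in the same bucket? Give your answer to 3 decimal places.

0.475

It's easier to compute the probability that all 23 are distinct.
P(all distinct) = 400/400 · 399/400 · ··· · 378/400 ≈ 0.525.
So the probability of at least one match is 1 − 0.525 = 0.475.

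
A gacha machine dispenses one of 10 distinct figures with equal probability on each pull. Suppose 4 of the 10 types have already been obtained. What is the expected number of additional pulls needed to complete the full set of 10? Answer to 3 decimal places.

Starting from 4 distinct types, each trial gives a new one with probability (10−i)/10 when i types are held, so the wait for the next new type is 10/(10−i).
E = 10/6 + 10/5 + 10/4 + 10/3 + 10/2 + 10/1 = 49/2 ≈ 24.500.

24.500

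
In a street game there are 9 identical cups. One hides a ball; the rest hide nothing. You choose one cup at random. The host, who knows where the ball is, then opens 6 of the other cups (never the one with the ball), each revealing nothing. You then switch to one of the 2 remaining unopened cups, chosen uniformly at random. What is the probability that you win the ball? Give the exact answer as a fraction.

Your original cup holds the ball with probability 1/9, so the other 8 collectively hold it with probability 8/9.
The host can always find 6 empty cups to open, so the reveals don't change that 8/9; it is now spread over the 2 remaining unopened cups.
P(win by switching) = (8/9) · (1/2) = 4/9.

4/9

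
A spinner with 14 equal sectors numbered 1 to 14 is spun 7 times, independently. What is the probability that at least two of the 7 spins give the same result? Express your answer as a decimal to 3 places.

P(all 7 different) = 14/14 · 13/14 · ··· · 8/14 ≈ 0.164.
P(at least two equal) = 1 − 0.164 = 0.836.

0.836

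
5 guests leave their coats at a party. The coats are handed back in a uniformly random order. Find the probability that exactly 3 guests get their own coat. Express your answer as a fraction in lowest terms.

Choose which 3 of the 5 are fixed: C(5,3) = 10 ways.
The remaining 2 must have no fixed point: D(2) = 1.
P = 10·1/120 = 1/12.

1/12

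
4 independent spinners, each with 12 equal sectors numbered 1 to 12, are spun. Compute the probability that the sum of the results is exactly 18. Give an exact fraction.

There are 12^4 = 20736 equally likely outcomes.
The number of ordered 4-tuples from {1,…,12} summing to 18 is 640.
P(sum = 18) = 640/20736 = 5/162.

5/162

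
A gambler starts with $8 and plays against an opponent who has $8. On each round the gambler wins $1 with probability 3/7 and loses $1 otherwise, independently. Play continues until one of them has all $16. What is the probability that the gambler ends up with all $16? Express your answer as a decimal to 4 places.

Let r = q/p = (4/7)/(3/7) = 4/3. The recurrence P(i) = p·P(i+1) + q·P(i−1) with P(0)=0, P(16)=1 gives P(i) = (1 − r^i)/(1 − r^16).
P(8) = (1 − (4/3)^8) / (1 − (4/3)^16) = 6561/72097 ≈ 0.0910.

0.0910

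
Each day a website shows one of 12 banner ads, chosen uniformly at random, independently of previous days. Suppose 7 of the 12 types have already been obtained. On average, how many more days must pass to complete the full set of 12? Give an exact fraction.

Starting from 7 distinct types, each trial gives a new one with probability (12−i)/12 when i types are held, so the wait for the next new type is 12/(12−i).
E = 12/5 + 12/4 + 12/3 + 12/2 + 12/1 = 137/5.

137/5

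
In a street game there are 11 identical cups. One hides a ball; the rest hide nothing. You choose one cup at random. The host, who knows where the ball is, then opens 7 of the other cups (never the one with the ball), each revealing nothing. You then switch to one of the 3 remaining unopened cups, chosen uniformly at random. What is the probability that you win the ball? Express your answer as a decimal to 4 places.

Your original cup holds the ball with probability 1/11, so the other 10 collectively hold it with probability 10/11.
The host can always find 7 empty cups to open, so the reveals don't change that 10/11; it is now spread over the 3 remaining unopened cups.
P(win by switching) = (10/11) · (1/3) = 10/33 ≈ 0.3030.

0.3030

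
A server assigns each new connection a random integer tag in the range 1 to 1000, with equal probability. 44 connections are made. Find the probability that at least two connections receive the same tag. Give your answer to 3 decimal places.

0.617

It's easier to compute the probability that all 44 are distinct.
P(all distinct) = 1000/1000 · 999/1000 · ··· · 957/1000 ≈ 0.383.
So the probability of at least one match is 1 − 0.383 = 0.617.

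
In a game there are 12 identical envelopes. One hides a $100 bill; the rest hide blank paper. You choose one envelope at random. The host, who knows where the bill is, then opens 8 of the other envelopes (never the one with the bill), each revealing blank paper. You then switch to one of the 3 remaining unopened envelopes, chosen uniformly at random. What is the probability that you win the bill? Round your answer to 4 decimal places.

Your original envelope holds the bill with probability 1/12, so the other 11 collectively hold it with probability 11/12.
The host can always find 8 empty envelopes to open, so the reveals don't change that 11/12; it is now spread over the 3 remaining unopened envelopes.
P(win by switching) = (11/12) · (1/3) = 11/36 ≈ 0.3056.

0.3056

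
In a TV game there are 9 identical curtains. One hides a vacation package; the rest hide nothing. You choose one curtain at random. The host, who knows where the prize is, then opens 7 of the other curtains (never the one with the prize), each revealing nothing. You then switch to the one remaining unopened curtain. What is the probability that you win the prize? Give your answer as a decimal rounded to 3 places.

0.889

Your original curtain holds the prize with probability 1/9, so the other 8 collectively hold it with probability 8/9.
The host can always find 7 empty curtains to open, so the reveals don't change that 8/9; it is now spread over the 1 remaining unopened curtain.
P(win by switching) = (8/9) · (1/1) = 8/9 ≈ 0.889.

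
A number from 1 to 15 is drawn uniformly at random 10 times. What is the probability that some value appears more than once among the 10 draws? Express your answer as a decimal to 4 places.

P(all 10 different) = 15/15 · 14/15 · ··· · 6/15 ≈ 0.0189.
P(at least two equal) = 1 − 0.0189 = 0.9811.

0.9811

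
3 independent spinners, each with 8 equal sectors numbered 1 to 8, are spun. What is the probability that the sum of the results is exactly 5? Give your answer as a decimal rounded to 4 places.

0.0117

There are 8^3 = 512 equally likely outcomes.
The number of ordered 3-tuples from {1,…,8} summing to 5 is 6.
P(sum = 5) = 6/512 = 3/256 ≈ 0.0117.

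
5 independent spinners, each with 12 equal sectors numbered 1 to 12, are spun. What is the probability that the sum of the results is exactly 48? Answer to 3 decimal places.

There are 12^5 = 248832 equally likely outcomes.
The number of ordered 5-tuples from {1,…,12} summing to 48 is 1815.
P(sum = 48) = 1815/248832 = 605/82944 ≈ 0.007.

0.007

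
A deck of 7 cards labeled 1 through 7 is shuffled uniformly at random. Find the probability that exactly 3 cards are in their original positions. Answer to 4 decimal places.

Choose which 3 of the 7 are fixed: C(7,3) = 35 ways.
The remaining 4 must have no fixed point: D(4) = 9.
P = 35·9/5040 = 1/16 ≈ 0.0625.

0.0625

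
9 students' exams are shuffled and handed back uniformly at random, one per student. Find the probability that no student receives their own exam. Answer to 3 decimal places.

This is the derangement probability: permutations of 9 with no fixed point.
D(9) = 9! · (1 − 1/1! + 1/2! − ··· + (−1)^9/9!) = 133496.
P = 133496/362880 = 16687/45360 ≈ 0.368.

0.368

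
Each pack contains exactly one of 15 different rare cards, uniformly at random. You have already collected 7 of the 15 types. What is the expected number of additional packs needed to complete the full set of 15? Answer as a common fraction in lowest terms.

Starting from 7 distinct types, each trial gives a new one with probability (15−i)/15 when i types are held, so the wait for the next new type is 15/(15−i).
E = 15/8 + 15/7 + 15/6 + 15/5 + 15/4 + 15/3 + 15/2 + 15/1 = 2283/56.

2283/56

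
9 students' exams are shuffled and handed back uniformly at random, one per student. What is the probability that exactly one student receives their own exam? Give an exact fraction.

2119/5760

Choose which one is fixed: C(9,1) = 9 ways.
The remaining 8 must have no fixed point: D(8) = 14833.
P = 9·14833/362880 = 2119/5760.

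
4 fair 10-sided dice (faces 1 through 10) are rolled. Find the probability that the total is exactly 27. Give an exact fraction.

6/125

There are 10^4 = 10000 equally likely outcomes.
The number of ordered 4-tuples from {1,…,10} summing to 27 is 480.
P(sum = 27) = 480/10000 = 6/125.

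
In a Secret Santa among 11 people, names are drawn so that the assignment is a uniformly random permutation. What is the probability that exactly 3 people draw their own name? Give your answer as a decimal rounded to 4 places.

0.0613

Choose which 3 of the 11 are fixed: C(11,3) = 165 ways.
The remaining 8 must have no fixed point: D(8) = 14833.
P = 165·14833/39916800 = 2119/34560 ≈ 0.0613.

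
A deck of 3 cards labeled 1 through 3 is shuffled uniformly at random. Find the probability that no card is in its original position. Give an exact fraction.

This is the derangement probability: permutations of 3 with no fixed point.
D(3) = 3! · (1 − 1/1! + 1/2! − ··· + (−1)^3/3!) = 2.
P = 2/6 = 1/3.

1/3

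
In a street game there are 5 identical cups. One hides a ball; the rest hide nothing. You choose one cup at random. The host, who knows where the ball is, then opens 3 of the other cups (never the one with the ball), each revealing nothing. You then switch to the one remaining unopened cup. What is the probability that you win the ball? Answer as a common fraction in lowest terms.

4/5

Your original cup holds the ball with probability 1/5, so the other 4 collectively hold it with probability 4/5.
The host can always find 3 empty cups to open, so the reveals don't change that 4/5; it is now spread over the 1 remaining unopened cup.
P(win by switching) = (4/5) · (1/1) = 4/5.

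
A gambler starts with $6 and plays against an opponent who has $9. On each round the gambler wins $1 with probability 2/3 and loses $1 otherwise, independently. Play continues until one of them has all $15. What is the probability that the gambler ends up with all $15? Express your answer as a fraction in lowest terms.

4608/4681

Let r = q/p = (1/3)/(2/3) = 1/2. The recurrence P(i) = p·P(i+1) + q·P(i−1) with P(0)=0, P(15)=1 gives P(i) = (1 − r^i)/(1 − r^15).
P(6) = (1 − (1/2)^6) / (1 − (1/2)^15) = 4608/4681.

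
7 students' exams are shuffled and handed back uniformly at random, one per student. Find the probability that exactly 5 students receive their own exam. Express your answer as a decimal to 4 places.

Choose which 5 of the 7 are fixed: C(7,5) = 21 ways.
The remaining 2 must have no fixed point: D(2) = 1.
P = 21·1/5040 = 1/240 ≈ 0.0042.

0.0042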